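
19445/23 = 845  +  10/23 = 845.43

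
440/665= 88/133 = 0.66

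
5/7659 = 5/7659 = 0.00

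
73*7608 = 555384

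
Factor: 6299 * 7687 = 6299^1*7687^1 =48420413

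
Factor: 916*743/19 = 680588/19 = 2^2*19^(-1)  *  229^1*743^1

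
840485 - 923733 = -83248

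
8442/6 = 1407=1407.00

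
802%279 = 244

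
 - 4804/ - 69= 4804/69  =  69.62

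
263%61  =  19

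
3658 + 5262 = 8920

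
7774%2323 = 805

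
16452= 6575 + 9877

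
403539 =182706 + 220833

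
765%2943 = 765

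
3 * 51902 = 155706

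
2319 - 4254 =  - 1935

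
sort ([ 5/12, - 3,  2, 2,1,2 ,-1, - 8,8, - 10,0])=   [ - 10, - 8, - 3, - 1,0,5/12,1,2,2,2,8]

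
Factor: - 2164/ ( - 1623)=4/3=2^2 * 3^( - 1 )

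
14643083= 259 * 56537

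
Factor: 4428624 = 2^4*3^1 * 257^1*359^1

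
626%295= 36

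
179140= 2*89570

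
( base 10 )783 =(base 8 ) 1417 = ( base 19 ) 234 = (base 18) 279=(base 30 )q3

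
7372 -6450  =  922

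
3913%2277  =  1636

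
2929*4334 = 12694286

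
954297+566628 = 1520925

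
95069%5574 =311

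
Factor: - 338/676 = -2^( - 1) = - 1/2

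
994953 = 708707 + 286246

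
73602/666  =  110 + 19/37= 110.51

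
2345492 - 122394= 2223098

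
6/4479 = 2/1493 = 0.00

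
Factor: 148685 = 5^1*131^1*227^1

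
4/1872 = 1/468 = 0.00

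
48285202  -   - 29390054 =77675256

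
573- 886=-313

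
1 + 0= 1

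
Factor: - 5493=-3^1*1831^1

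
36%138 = 36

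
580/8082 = 290/4041 = 0.07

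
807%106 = 65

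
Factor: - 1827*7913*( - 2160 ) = 2^4*3^5*5^1*7^1*29^1*41^1*193^1 = 31227230160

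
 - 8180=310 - 8490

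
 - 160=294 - 454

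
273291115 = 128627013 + 144664102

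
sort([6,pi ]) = [ pi, 6]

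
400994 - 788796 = -387802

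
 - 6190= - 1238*5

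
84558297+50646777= 135205074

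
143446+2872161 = 3015607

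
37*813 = 30081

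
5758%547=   288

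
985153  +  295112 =1280265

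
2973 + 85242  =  88215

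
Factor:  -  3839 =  - 11^1*349^1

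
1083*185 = 200355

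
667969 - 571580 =96389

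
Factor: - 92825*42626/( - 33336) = 2^( - 2)* 3^(-2)*5^2*47^1*79^1*463^( -1) * 21313^1 = 1978379225/16668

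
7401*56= 414456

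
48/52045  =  48/52045 = 0.00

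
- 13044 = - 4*3261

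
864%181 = 140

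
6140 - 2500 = 3640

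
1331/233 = 5 + 166/233 = 5.71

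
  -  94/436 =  - 47/218 = - 0.22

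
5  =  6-1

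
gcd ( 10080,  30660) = 420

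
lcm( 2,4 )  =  4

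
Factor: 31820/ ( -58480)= - 2^( - 2) * 17^( - 1)*37^1 = -  37/68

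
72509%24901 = 22707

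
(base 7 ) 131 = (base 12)5b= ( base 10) 71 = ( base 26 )2J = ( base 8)107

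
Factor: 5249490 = 2^1*3^1*5^1*233^1*751^1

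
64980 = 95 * 684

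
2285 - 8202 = -5917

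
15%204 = 15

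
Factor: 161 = 7^1*23^1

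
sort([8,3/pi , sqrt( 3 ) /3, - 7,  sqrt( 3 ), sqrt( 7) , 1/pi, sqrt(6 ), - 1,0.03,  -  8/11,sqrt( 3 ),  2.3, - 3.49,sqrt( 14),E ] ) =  [ - 7, - 3.49, - 1 ,  -  8/11, 0.03 , 1/pi,sqrt( 3)/3, 3/pi,sqrt( 3), sqrt( 3),2.3,sqrt( 6 ), sqrt(7), E , sqrt( 14), 8 ]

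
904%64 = 8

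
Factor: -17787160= -2^3 * 5^1 *67^1 * 6637^1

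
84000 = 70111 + 13889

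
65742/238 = 32871/119 = 276.23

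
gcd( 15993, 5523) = 3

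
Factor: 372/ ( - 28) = -93/7 = - 3^1*7^( - 1)  *  31^1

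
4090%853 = 678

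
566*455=257530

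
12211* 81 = 989091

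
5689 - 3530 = 2159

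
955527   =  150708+804819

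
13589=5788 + 7801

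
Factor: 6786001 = 47^1*144383^1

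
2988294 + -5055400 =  - 2067106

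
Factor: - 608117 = -608117^1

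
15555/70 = 222+3/14 =222.21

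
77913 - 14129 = 63784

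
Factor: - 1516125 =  - 3^1*5^3*13^1*311^1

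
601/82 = 7 + 27/82 = 7.33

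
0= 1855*0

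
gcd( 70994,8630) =2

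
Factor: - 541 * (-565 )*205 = 5^2*41^1 *113^1*541^1 = 62661325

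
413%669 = 413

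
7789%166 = 153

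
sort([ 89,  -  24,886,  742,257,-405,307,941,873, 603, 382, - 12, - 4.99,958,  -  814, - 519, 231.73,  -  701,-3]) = [ - 814, - 701 ,  -  519, - 405,-24,-12, - 4.99,  -  3, 89, 231.73, 257 , 307,382, 603, 742, 873, 886,941,958 ]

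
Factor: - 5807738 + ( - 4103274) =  - 9911012 = -2^2*41^1 * 223^1 * 271^1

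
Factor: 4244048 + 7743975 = 443^1*27061^1 = 11988023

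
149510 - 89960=59550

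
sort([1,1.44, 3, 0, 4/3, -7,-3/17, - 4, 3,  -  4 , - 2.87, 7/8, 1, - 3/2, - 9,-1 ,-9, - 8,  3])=[ - 9, -9,-8, - 7, - 4, - 4  ,-2.87 ,-3/2, - 1 ,-3/17, 0 , 7/8, 1, 1,4/3,1.44, 3, 3,3 ]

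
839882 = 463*1814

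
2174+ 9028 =11202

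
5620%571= 481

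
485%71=59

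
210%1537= 210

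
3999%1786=427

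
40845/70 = 583+ 1/2 =583.50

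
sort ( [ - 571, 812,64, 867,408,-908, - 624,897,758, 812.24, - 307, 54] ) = [ - 908,-624, - 571, - 307,54, 64,408,758,812,812.24,867, 897]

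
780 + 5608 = 6388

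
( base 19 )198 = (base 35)FF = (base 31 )HD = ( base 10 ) 540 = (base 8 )1034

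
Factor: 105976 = 2^3 * 13^1*1019^1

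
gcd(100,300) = 100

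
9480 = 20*474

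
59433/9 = 6603 + 2/3 = 6603.67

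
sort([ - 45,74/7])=[ - 45 , 74/7] 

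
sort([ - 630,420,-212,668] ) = [-630, - 212,420,668]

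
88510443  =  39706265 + 48804178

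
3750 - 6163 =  - 2413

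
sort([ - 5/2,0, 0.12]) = [-5/2, 0, 0.12 ] 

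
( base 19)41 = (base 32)2d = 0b1001101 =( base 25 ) 32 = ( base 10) 77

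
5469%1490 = 999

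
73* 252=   18396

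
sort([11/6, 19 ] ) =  [11/6, 19]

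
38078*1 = 38078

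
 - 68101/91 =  - 68101/91 = -748.36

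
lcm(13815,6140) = 55260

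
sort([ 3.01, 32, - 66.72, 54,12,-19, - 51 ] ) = [ - 66.72,-51,-19,3.01,  12, 32,54 ] 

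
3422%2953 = 469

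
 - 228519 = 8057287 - 8285806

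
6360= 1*6360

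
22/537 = 22/537=0.04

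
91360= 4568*20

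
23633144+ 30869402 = 54502546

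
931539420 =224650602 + 706888818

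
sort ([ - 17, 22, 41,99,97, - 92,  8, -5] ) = [ - 92, - 17,  -  5,8,  22,41, 97, 99 ] 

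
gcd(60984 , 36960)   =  1848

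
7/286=7/286 =0.02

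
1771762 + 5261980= 7033742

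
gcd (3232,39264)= 32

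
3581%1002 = 575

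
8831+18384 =27215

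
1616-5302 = -3686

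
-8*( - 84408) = 675264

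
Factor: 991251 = 3^3*36713^1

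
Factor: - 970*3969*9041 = - 2^1*3^4 * 5^1*7^2*97^1*9041^1= - 34807217130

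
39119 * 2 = 78238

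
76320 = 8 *9540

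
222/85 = 222/85= 2.61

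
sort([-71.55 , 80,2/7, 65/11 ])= [  -  71.55, 2/7 , 65/11 , 80 ]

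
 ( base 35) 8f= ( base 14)171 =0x127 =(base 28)af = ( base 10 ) 295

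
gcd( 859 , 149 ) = 1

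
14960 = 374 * 40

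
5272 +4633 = 9905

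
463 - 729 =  - 266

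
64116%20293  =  3237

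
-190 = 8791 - 8981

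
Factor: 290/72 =145/36  =  2^( - 2)*3^( - 2)*5^1*29^1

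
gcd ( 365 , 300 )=5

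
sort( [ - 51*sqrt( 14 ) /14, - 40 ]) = [-40,-51* sqrt(14 ) /14 ] 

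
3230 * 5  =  16150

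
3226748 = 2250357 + 976391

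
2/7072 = 1/3536 = 0.00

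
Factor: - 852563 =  - 852563^1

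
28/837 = 28/837 = 0.03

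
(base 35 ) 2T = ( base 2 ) 1100011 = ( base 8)143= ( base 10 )99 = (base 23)47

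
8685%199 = 128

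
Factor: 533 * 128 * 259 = 2^7*7^1 * 13^1*37^1 * 41^1 = 17670016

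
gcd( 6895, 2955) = 985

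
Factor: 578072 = 2^3*11^1*6569^1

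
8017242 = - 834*( - 9613)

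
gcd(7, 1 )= 1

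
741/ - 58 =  - 741/58= - 12.78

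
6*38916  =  233496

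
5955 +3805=9760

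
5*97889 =489445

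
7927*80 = 634160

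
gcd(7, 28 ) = 7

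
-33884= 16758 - 50642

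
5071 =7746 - 2675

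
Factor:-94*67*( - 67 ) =2^1*47^1*67^2=421966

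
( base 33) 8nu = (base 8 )22435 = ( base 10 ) 9501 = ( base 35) 7QG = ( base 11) 7158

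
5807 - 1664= 4143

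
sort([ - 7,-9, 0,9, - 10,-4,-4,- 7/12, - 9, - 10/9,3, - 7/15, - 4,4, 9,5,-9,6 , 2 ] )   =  [ - 10, - 9,-9,  -  9, - 7, - 4 ,-4, - 4 , - 10/9, - 7/12, - 7/15 , 0,2 , 3, 4,5 , 6  ,  9,9]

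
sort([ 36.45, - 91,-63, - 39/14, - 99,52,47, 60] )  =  [ -99, - 91, - 63, - 39/14, 36.45,47,52,60]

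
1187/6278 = 1187/6278 = 0.19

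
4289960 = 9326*460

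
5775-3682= 2093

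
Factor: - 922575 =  - 3^1*5^2*12301^1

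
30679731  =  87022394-56342663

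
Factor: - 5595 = -3^1 * 5^1*373^1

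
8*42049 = 336392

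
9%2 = 1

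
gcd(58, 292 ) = 2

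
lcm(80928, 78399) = 2508768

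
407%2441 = 407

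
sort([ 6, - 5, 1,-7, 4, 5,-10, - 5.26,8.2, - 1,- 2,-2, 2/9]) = [ - 10, - 7,- 5.26, - 5, - 2 , - 2, - 1,2/9, 1,4, 5, 6, 8.2]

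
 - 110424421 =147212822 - 257637243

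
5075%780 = 395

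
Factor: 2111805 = 3^3*5^1*15643^1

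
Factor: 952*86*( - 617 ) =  - 2^4 * 7^1*17^1 * 43^1*617^1 = - 50515024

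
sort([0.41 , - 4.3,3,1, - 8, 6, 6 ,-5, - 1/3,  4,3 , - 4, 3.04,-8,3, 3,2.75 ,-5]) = [ - 8, -8, -5, - 5, - 4.3, - 4, - 1/3, 0.41,1,  2.75 , 3,3, 3,3, 3.04,4 , 6,6 ]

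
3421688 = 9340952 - 5919264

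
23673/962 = 1821/74 = 24.61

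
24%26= 24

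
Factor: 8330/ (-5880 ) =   -  17/12 = -2^( - 2)*3^( - 1)*17^1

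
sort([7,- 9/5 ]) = [ - 9/5, 7 ]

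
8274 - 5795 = 2479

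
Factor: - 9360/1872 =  - 5 =- 5^1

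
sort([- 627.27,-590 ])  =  [ - 627.27, - 590]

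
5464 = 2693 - -2771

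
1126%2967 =1126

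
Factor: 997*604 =602188 = 2^2*151^1*997^1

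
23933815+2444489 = 26378304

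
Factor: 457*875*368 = 147154000= 2^4 * 5^3*7^1*23^1*457^1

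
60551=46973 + 13578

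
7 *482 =3374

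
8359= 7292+1067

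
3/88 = 3/88 =0.03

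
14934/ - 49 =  - 305 + 11/49 = -304.78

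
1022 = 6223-5201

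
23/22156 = 23/22156=0.00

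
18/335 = 18/335  =  0.05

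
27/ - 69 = - 1 + 14/23 = - 0.39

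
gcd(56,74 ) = 2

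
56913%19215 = 18483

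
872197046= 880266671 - 8069625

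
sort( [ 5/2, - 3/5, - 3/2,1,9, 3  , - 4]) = [-4, - 3/2, - 3/5,1,5/2,3,9] 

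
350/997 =350/997 = 0.35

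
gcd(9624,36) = 12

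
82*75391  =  6182062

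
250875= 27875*9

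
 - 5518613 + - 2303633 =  - 7822246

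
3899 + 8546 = 12445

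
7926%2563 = 237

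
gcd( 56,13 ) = 1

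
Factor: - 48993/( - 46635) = 16331/15545  =  5^( - 1)*7^1*2333^1*3109^( - 1 )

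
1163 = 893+270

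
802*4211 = 3377222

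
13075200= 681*19200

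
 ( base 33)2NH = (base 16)B8A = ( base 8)5612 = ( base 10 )2954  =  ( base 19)839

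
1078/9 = 119 + 7/9 = 119.78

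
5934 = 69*86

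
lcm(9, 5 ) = 45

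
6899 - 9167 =  -  2268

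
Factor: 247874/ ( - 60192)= -2^( - 4)*3^( -2 )*593^1 = - 593/144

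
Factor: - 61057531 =-1033^1 *59107^1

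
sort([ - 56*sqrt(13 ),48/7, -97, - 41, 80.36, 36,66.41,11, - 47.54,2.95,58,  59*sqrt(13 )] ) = [ - 56*sqrt( 13 ), - 97,-47.54,-41,2.95, 48/7,11 , 36,58,66.41 , 80.36,59*sqrt(13) ] 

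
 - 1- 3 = -4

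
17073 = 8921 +8152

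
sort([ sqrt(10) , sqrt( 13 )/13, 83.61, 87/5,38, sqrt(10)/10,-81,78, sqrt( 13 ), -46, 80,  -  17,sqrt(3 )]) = [ - 81,-46, - 17,sqrt( 13) /13, sqrt(10 )/10, sqrt ( 3 ),sqrt( 10 ), sqrt (13 ),87/5, 38, 78,80, 83.61]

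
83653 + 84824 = 168477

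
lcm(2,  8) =8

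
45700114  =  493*92698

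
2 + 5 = 7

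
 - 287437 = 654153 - 941590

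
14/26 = 7/13 = 0.54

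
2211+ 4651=6862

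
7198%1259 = 903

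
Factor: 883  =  883^1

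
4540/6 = 756 + 2/3= 756.67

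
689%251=187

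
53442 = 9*5938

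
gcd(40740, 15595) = 5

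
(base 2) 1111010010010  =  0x1e92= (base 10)7826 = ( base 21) hfe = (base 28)9RE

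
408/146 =2 + 58/73 = 2.79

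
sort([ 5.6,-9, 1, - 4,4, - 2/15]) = [ - 9, - 4 ,-2/15, 1, 4,5.6 ] 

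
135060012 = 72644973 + 62415039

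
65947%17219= 14290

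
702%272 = 158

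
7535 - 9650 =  - 2115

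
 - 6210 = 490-6700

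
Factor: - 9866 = -2^1*4933^1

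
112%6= 4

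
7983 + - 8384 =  - 401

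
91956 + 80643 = 172599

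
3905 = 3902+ 3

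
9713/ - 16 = -9713/16  =  - 607.06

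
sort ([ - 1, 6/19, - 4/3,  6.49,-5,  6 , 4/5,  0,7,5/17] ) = [ - 5 ,- 4/3, - 1,  0, 5/17,  6/19,  4/5, 6,6.49,  7]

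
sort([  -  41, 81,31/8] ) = [ - 41,31/8 , 81] 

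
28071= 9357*3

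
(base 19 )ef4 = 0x14df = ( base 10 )5343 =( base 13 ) 2580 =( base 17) 1185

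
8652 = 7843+809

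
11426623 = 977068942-965642319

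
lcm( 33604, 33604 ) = 33604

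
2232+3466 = 5698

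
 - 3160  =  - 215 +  - 2945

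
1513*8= 12104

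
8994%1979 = 1078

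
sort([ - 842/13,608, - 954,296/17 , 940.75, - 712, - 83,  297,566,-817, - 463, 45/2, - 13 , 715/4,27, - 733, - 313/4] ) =[ - 954, - 817, - 733, - 712, - 463, - 83, - 313/4,  -  842/13, - 13,296/17 , 45/2,27,715/4,297,  566,608,940.75 ] 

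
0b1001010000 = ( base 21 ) 174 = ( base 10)592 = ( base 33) HV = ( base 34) he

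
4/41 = 4/41 = 0.10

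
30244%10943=8358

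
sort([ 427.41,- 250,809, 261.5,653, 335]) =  [- 250,261.5,  335, 427.41,653, 809 ]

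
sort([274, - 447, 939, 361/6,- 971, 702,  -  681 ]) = [ - 971, - 681,-447, 361/6, 274 , 702,939]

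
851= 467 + 384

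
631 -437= 194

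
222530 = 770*289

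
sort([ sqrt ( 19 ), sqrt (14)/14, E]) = [ sqrt(14 ) /14,E,sqrt(19 ) ]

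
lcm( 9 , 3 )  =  9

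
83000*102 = 8466000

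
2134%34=26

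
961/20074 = 961/20074 = 0.05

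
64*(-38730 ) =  - 2478720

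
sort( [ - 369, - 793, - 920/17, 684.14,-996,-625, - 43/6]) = [ - 996,-793, - 625 , - 369, - 920/17, - 43/6,684.14 ] 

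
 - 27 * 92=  - 2484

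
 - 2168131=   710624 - 2878755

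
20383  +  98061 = 118444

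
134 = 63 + 71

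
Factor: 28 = 2^2 * 7^1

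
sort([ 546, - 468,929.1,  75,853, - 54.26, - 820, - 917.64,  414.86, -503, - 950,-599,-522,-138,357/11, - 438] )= [ - 950,-917.64 , - 820, -599 , - 522, - 503, - 468, - 438, - 138, - 54.26 , 357/11 , 75,  414.86, 546, 853,929.1]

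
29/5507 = 29/5507 = 0.01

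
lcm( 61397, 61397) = 61397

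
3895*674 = 2625230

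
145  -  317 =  - 172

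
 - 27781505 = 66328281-94109786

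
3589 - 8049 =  - 4460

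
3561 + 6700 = 10261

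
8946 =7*1278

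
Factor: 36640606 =2^1* 2423^1*7561^1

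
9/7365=3/2455 = 0.00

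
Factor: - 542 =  - 2^1 * 271^1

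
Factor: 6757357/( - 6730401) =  - 3^(-1)*313^1*21589^1*2243467^(-1) 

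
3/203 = 3/203 = 0.01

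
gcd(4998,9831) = 3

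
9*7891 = 71019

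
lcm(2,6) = 6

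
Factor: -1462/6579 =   -  2/9= -2^1 * 3^(  -  2)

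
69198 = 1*69198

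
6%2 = 0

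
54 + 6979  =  7033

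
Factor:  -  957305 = - 5^1 * 191461^1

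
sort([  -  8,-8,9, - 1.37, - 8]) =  [ - 8  ,- 8, - 8,-1.37, 9 ] 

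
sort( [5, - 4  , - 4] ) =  [ - 4,-4 , 5 ]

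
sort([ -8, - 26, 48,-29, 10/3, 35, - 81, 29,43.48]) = [ -81, - 29, - 26 , - 8, 10/3 , 29 , 35, 43.48, 48 ]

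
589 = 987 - 398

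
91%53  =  38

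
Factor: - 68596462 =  - 2^1 * 11^1*17^2*10789^1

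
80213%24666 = 6215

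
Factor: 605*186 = 2^1 * 3^1*5^1 * 11^2 * 31^1 = 112530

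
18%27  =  18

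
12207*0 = 0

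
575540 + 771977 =1347517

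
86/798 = 43/399 = 0.11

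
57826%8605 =6196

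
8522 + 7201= 15723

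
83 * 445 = 36935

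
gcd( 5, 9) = 1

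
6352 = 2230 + 4122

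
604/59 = 10 + 14/59 = 10.24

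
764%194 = 182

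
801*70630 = 56574630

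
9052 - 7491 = 1561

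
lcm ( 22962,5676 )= 505164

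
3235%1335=565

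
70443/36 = 1956 + 3/4=1956.75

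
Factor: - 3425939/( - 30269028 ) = 2^( - 2 )*3^( - 1)*11^1*43^1 *7243^1 * 2522419^( - 1 ) 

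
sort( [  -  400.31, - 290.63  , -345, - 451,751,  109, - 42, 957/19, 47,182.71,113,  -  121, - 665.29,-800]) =[ - 800,-665.29,-451,-400.31,-345, - 290.63, - 121,  -  42, 47,957/19,109, 113,182.71,751]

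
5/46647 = 5/46647= 0.00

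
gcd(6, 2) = 2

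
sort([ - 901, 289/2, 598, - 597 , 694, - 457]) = [ - 901, - 597, - 457,289/2,  598,694]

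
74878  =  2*37439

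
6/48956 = 3/24478 = 0.00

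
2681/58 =2681/58 = 46.22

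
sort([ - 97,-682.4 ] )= [-682.4,-97] 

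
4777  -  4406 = 371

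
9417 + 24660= 34077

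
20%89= 20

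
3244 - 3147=97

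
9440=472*20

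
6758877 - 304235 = 6454642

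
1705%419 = 29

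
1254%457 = 340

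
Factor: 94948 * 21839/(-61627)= - 2073569372/61627 =-  2^2 * 7^1* 3391^1 * 21839^1*61627^( - 1 ) 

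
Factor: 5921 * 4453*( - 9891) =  - 3^2 * 7^1*31^1 * 61^1*73^1 * 157^1 * 191^1 = - 260788212783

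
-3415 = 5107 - 8522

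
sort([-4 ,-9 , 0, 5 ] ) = [ - 9,-4, 0,5]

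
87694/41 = 87694/41 = 2138.88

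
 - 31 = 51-82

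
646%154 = 30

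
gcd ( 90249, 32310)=3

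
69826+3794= 73620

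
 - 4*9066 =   -  36264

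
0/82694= 0= 0.00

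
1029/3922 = 1029/3922 =0.26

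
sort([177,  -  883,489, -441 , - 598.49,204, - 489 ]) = [ - 883, - 598.49, - 489,-441, 177 , 204,  489]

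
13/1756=13/1756  =  0.01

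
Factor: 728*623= 2^3*7^2*13^1*89^1 = 453544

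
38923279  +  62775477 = 101698756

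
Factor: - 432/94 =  - 216/47 = - 2^3*3^3*47^ (-1 ) 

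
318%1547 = 318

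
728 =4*182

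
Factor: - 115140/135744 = -2^( - 4 )*5^1*7^(-1) * 19^1 = - 95/112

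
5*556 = 2780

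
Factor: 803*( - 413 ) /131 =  - 7^1*11^1*59^1*73^1*131^ (-1)  =  - 331639/131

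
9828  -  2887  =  6941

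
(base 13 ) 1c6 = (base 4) 11023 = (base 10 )331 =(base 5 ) 2311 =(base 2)101001011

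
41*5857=240137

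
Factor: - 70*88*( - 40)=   246400 = 2^7*5^2*7^1*11^1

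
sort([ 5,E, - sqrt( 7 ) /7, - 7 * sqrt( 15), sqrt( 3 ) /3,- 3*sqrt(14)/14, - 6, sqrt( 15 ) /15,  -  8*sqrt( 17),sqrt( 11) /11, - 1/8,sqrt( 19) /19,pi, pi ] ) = [- 8*sqrt(17 ), - 7*sqrt(15) , - 6, - 3*sqrt( 14 )/14,-sqrt( 7) /7, - 1/8,sqrt( 19) /19,sqrt( 15 ) /15,  sqrt( 11)/11,  sqrt( 3)/3, E,pi,pi,  5]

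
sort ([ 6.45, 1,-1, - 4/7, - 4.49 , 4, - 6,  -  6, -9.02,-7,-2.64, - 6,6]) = [ - 9.02, -7, - 6, - 6, - 6, - 4.49, - 2.64, - 1, - 4/7, 1,4,6, 6.45 ] 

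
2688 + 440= 3128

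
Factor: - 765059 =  - 765059^1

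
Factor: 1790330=2^1 * 5^1*179033^1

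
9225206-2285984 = 6939222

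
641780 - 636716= 5064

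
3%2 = 1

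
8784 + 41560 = 50344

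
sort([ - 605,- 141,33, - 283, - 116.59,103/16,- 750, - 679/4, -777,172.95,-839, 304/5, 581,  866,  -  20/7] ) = [ - 839, - 777, -750, - 605, - 283,-679/4,-141, - 116.59, - 20/7,103/16,33,  304/5,172.95,581 , 866] 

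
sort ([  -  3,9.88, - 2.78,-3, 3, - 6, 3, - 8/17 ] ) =[-6 , - 3, - 3,-2.78, - 8/17,3,3,9.88]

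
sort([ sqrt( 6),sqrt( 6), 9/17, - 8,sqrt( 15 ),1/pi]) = [- 8,1/pi, 9/17, sqrt ( 6 ), sqrt( 6) , sqrt(15 )] 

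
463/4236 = 463/4236= 0.11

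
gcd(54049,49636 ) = 1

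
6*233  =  1398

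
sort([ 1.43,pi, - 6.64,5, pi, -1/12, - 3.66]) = [ - 6.64 , - 3.66, - 1/12,1.43,pi,pi , 5]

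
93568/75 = 93568/75 = 1247.57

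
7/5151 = 7/5151= 0.00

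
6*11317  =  67902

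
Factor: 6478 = 2^1*41^1*79^1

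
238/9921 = 238/9921 = 0.02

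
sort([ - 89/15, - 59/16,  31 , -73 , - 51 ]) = [ - 73,-51, - 89/15,  -  59/16, 31] 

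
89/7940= 89/7940 = 0.01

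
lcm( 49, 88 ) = 4312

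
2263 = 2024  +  239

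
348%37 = 15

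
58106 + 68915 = 127021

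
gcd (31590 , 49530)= 390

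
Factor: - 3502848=  -  2^8*3^1 *4561^1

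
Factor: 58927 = 11^2*487^1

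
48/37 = 1 + 11/37=1.30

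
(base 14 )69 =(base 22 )45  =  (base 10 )93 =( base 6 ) 233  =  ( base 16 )5D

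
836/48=209/12 = 17.42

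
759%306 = 147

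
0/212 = 0 = 0.00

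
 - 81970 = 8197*(- 10)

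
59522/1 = 59522 =59522.00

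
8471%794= 531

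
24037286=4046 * 5941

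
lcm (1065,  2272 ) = 34080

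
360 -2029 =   -  1669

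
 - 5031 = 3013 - 8044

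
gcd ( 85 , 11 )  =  1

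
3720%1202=114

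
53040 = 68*780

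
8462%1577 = 577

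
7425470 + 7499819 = 14925289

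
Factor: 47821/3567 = 3^( - 1)*17^1*41^( - 1) * 97^1= 1649/123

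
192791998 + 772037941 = 964829939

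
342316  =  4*85579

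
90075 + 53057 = 143132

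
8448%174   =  96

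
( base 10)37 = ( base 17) 23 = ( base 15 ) 27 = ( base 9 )41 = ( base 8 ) 45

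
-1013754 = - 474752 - 539002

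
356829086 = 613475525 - 256646439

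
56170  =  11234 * 5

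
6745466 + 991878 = 7737344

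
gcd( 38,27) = 1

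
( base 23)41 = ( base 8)135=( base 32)2t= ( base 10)93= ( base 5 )333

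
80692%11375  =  1067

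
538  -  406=132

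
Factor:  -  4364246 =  - 2^1*67^1*32569^1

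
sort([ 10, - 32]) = [  -  32, 10] 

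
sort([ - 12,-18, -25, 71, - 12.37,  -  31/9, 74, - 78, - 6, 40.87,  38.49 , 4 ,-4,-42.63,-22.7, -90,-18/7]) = [-90  ,-78, - 42.63, - 25, - 22.7,- 18, - 12.37 , - 12,-6,-4, - 31/9,-18/7,4, 38.49,40.87, 71, 74]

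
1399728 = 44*31812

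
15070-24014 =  - 8944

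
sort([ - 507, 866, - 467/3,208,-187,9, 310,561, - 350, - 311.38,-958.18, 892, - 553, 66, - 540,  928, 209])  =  [ - 958.18, - 553,-540,  -  507, - 350, - 311.38, - 187, - 467/3,  9,66, 208,209 , 310,561, 866 , 892, 928] 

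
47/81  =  47/81 =0.58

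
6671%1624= 175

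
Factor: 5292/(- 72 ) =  - 147/2 = - 2^(  -  1 )*3^1 * 7^2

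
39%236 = 39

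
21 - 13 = 8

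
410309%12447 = 12005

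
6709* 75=503175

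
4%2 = 0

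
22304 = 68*328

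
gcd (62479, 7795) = 1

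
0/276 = 0 = 0.00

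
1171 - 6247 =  - 5076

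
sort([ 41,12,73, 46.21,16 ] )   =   [ 12,16,41,46.21,73]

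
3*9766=29298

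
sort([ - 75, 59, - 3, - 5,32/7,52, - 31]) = [ - 75 , - 31, - 5 , - 3, 32/7, 52, 59]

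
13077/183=71 + 28/61 = 71.46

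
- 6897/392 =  - 18 + 159/392 = - 17.59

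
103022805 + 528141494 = 631164299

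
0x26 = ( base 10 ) 38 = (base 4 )212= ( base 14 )2A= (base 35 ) 13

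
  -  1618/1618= - 1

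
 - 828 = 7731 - 8559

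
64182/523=64182/523 = 122.72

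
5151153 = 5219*987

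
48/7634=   24/3817 = 0.01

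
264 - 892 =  -628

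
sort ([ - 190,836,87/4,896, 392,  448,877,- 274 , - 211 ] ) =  [-274, - 211,-190, 87/4 , 392,  448,836  ,  877, 896 ] 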